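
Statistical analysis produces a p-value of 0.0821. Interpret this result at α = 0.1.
Since p = 0.0821 < α = 0.1, reject H₀.
There is sufficient evidence to reject the null hypothesis; the result is statistically significant at the 0.1 level.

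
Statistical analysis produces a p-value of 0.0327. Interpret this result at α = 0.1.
Since p = 0.0327 < α = 0.1, reject H₀.
There is sufficient evidence to reject the null hypothesis; the result is statistically significant at the 0.1 level.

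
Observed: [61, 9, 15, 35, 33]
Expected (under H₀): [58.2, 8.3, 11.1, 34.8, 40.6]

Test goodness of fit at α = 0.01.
Chi-square goodness of fit test:
H₀: observed counts match expected distribution
H₁: observed counts differ from expected distribution
df = k - 1 = 4
χ² = Σ(O - E)²/E
   = (61 - 58.2)²/58.2 + (9 - 8.3)²/8.3 + (15 - 11.1)²/11.1 + (35 - 34.8)²/34.8 + (33 - 40.6)²/40.6
   = 0.135 + 0.059 + 1.370 + 0.001 + 1.423
   = 2.99
p-value = 0.5599

Since p-value > α = 0.01, we fail to reject H₀.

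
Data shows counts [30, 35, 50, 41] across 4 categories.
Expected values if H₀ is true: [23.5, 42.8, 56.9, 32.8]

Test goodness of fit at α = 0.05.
Chi-square goodness of fit test:
H₀: observed counts match expected distribution
H₁: observed counts differ from expected distribution
df = k - 1 = 3
χ² = Σ(O - E)²/E
   = (30 - 23.5)²/23.5 + (35 - 42.8)²/42.8 + (50 - 56.9)²/56.9 + (41 - 32.8)²/32.8
   = 1.798 + 1.421 + 0.837 + 2.050
   = 6.11
p-value = 0.1066

Since p-value > α = 0.05, we fail to reject H₀.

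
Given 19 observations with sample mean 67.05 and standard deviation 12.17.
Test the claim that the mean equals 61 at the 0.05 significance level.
One-sample t-test:
H₀: μ = 61
H₁: μ ≠ 61
df = n - 1 = 18
t = (x̄ - μ₀) / (s/√n) = (67.05 - 61) / (12.17/√19) = 2.167
p-value = 0.0439

Since p-value < α = 0.05, we reject H₀.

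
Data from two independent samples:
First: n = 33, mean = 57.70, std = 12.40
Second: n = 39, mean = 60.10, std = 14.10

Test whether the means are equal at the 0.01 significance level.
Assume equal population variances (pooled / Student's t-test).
Student's two-sample t-test (equal variances):
H₀: μ₁ = μ₂
H₁: μ₁ ≠ μ₂
df = n₁ + n₂ - 2 = 70
Pooled variance s_p² = [(n₁-1)s₁² + (n₂-1)s₂²] / (n₁ + n₂ - 2) = [(32)(12.40²) + (38)(14.10²)] / 70 = 178.2157
SE = √(s_p²(1/n₁ + 1/n₂)) = √(178.2157 × (1/33 + 1/39)) = 3.1575
t = (x̄₁ - x̄₂) / SE = (57.70 - 60.10) / 3.1575 = -2.40 / 3.1575 = -0.760
p-value = 0.4498

Since p-value > α = 0.01, we fail to reject H₀.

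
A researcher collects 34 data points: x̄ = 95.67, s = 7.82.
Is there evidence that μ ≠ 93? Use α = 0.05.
One-sample t-test:
H₀: μ = 93
H₁: μ ≠ 93
df = n - 1 = 33
t = (x̄ - μ₀) / (s/√n) = (95.67 - 93) / (7.82/√34) = 1.991
p-value = 0.0548

Since p-value > α = 0.05, we fail to reject H₀.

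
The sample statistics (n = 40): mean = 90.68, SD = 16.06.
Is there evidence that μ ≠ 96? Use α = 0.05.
One-sample t-test:
H₀: μ = 96
H₁: μ ≠ 96
df = n - 1 = 39
t = (x̄ - μ₀) / (s/√n) = (90.68 - 96) / (16.06/√40) = -2.095
p-value = 0.0427

Since p-value < α = 0.05, we reject H₀.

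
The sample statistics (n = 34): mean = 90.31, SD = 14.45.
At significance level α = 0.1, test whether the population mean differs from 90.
One-sample t-test:
H₀: μ = 90
H₁: μ ≠ 90
df = n - 1 = 33
t = (x̄ - μ₀) / (s/√n) = (90.31 - 90) / (14.45/√34) = 0.125
p-value = 0.9012

Since p-value > α = 0.1, we fail to reject H₀.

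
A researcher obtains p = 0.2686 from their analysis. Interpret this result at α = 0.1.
Since p = 0.2686 > α = 0.1, fail to reject H₀.
There is insufficient evidence to reject the null hypothesis; the result is not statistically significant at the 0.1 level.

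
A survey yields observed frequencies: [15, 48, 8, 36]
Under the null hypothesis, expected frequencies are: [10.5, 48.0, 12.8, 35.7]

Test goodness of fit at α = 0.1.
Chi-square goodness of fit test:
H₀: observed counts match expected distribution
H₁: observed counts differ from expected distribution
df = k - 1 = 3
χ² = Σ(O - E)²/E
   = (15 - 10.5)²/10.5 + (48 - 48.0)²/48.0 + (8 - 12.8)²/12.8 + (36 - 35.7)²/35.7
   = 1.929 + 0.000 + 1.800 + 0.003
   = 3.73
p-value = 0.2920

Since p-value > α = 0.1, we fail to reject H₀.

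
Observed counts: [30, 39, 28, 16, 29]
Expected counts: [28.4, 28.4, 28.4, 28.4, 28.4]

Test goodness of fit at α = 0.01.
Chi-square goodness of fit test:
H₀: observed counts match expected distribution
H₁: observed counts differ from expected distribution
df = k - 1 = 4
χ² = Σ(O - E)²/E
   = (30 - 28.4)²/28.4 + (39 - 28.4)²/28.4 + (28 - 28.4)²/28.4 + (16 - 28.4)²/28.4 + (29 - 28.4)²/28.4
   = 0.090 + 3.956 + 0.006 + 5.414 + 0.013
   = 9.48
p-value = 0.0502

Since p-value > α = 0.01, we fail to reject H₀.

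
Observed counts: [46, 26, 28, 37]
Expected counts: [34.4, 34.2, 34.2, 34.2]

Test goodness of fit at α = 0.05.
Chi-square goodness of fit test:
H₀: observed counts match expected distribution
H₁: observed counts differ from expected distribution
df = k - 1 = 3
χ² = Σ(O - E)²/E
   = (46 - 34.4)²/34.4 + (26 - 34.2)²/34.2 + (28 - 34.2)²/34.2 + (37 - 34.2)²/34.2
   = 3.912 + 1.966 + 1.124 + 0.229
   = 7.23
p-value = 0.0649

Since p-value > α = 0.05, we fail to reject H₀.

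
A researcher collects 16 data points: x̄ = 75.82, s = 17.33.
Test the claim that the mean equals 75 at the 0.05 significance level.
One-sample t-test:
H₀: μ = 75
H₁: μ ≠ 75
df = n - 1 = 15
t = (x̄ - μ₀) / (s/√n) = (75.82 - 75) / (17.33/√16) = 0.189
p-value = 0.8524

Since p-value > α = 0.05, we fail to reject H₀.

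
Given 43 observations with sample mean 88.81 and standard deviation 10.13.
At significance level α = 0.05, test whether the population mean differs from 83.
One-sample t-test:
H₀: μ = 83
H₁: μ ≠ 83
df = n - 1 = 42
t = (x̄ - μ₀) / (s/√n) = (88.81 - 83) / (10.13/√43) = 3.761
p-value = 0.0005

Since p-value < α = 0.05, we reject H₀.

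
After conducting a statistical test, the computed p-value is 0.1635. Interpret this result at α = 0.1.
Since p = 0.1635 > α = 0.1, fail to reject H₀.
There is insufficient evidence to reject the null hypothesis; the result is not statistically significant at the 0.1 level.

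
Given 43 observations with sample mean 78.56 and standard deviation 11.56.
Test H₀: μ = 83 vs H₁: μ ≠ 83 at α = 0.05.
One-sample t-test:
H₀: μ = 83
H₁: μ ≠ 83
df = n - 1 = 42
t = (x̄ - μ₀) / (s/√n) = (78.56 - 83) / (11.56/√43) = -2.519
p-value = 0.0157

Since p-value < α = 0.05, we reject H₀.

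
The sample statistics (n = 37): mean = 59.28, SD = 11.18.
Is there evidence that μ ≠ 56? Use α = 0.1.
One-sample t-test:
H₀: μ = 56
H₁: μ ≠ 56
df = n - 1 = 36
t = (x̄ - μ₀) / (s/√n) = (59.28 - 56) / (11.18/√37) = 1.785
p-value = 0.0828

Since p-value < α = 0.1, we reject H₀.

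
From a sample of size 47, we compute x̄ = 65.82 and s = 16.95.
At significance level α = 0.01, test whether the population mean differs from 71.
One-sample t-test:
H₀: μ = 71
H₁: μ ≠ 71
df = n - 1 = 46
t = (x̄ - μ₀) / (s/√n) = (65.82 - 71) / (16.95/√47) = -2.095
p-value = 0.0417

Since p-value > α = 0.01, we fail to reject H₀.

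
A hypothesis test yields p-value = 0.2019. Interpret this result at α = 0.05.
Since p = 0.2019 > α = 0.05, fail to reject H₀.
There is insufficient evidence to reject the null hypothesis; the result is not statistically significant at the 0.05 level.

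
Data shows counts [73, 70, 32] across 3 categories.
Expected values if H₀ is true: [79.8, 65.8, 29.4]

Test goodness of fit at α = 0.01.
Chi-square goodness of fit test:
H₀: observed counts match expected distribution
H₁: observed counts differ from expected distribution
df = k - 1 = 2
χ² = Σ(O - E)²/E
   = (73 - 79.8)²/79.8 + (70 - 65.8)²/65.8 + (32 - 29.4)²/29.4
   = 0.579 + 0.268 + 0.230
   = 1.08
p-value = 0.5835

Since p-value > α = 0.01, we fail to reject H₀.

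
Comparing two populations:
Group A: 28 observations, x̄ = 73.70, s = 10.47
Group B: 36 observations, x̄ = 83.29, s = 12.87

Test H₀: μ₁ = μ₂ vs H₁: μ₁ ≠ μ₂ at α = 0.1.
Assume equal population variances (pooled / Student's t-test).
Student's two-sample t-test (equal variances):
H₀: μ₁ = μ₂
H₁: μ₁ ≠ μ₂
df = n₁ + n₂ - 2 = 62
Pooled variance s_p² = [(n₁-1)s₁² + (n₂-1)s₂²] / (n₁ + n₂ - 2) = [(27)(10.47²) + (35)(12.87²)] / 62 = 141.2428
SE = √(s_p²(1/n₁ + 1/n₂)) = √(141.2428 × (1/28 + 1/36)) = 2.9946
t = (x̄₁ - x̄₂) / SE = (73.70 - 83.29) / 2.9946 = -9.59 / 2.9946 = -3.202
p-value = 0.0022

Since p-value < α = 0.1, we reject H₀.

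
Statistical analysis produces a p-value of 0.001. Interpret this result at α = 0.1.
Since p = 0.001 < α = 0.1, reject H₀.
There is sufficient evidence to reject the null hypothesis; the result is statistically significant at the 0.1 level.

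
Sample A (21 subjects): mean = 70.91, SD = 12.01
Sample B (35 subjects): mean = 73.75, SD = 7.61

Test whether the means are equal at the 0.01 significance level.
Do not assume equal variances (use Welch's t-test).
Welch's two-sample t-test:
H₀: μ₁ = μ₂
H₁: μ₁ ≠ μ₂
s₁²/n₁ = 12.01²/21 = 6.8686,  s₂²/n₂ = 7.61²/35 = 1.6546
SE = √(s₁²/n₁ + s₂²/n₂) = √(6.8686 + 1.6546) = 2.9195
df (Welch-Satterthwaite) = (s₁²/n₁ + s₂²/n₂)² / [(s₁²/n₁)²/(n₁-1) + (s₂²/n₂)²/(n₂-1)] ≈ 29.78
t = (x̄₁ - x̄₂) / SE = (70.91 - 73.75) / 2.9195 = -2.84 / 2.9195 = -0.973
p-value = 0.3385

Since p-value > α = 0.01, we fail to reject H₀.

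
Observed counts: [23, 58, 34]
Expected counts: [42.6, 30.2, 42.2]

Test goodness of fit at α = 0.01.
Chi-square goodness of fit test:
H₀: observed counts match expected distribution
H₁: observed counts differ from expected distribution
df = k - 1 = 2
χ² = Σ(O - E)²/E
   = (23 - 42.6)²/42.6 + (58 - 30.2)²/30.2 + (34 - 42.2)²/42.2
   = 9.018 + 25.591 + 1.593
   = 36.20
p-value < 0.0001

Since p-value < α = 0.01, we reject H₀.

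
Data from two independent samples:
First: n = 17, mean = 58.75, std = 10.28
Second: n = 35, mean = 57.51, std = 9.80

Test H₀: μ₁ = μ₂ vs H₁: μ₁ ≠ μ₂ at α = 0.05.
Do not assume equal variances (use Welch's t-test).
Welch's two-sample t-test:
H₀: μ₁ = μ₂
H₁: μ₁ ≠ μ₂
s₁²/n₁ = 10.28²/17 = 6.2164,  s₂²/n₂ = 9.80²/35 = 2.7440
SE = √(s₁²/n₁ + s₂²/n₂) = √(6.2164 + 2.7440) = 2.9934
df (Welch-Satterthwaite) = (s₁²/n₁ + s₂²/n₂)² / [(s₁²/n₁)²/(n₁-1) + (s₂²/n₂)²/(n₂-1)] ≈ 30.45
t = (x̄₁ - x̄₂) / SE = (58.75 - 57.51) / 2.9934 = 1.24 / 2.9934 = 0.414
p-value = 0.6816

Since p-value > α = 0.05, we fail to reject H₀.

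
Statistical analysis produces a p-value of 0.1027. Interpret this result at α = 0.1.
Since p = 0.1027 > α = 0.1, fail to reject H₀.
There is insufficient evidence to reject the null hypothesis; the result is not statistically significant at the 0.1 level.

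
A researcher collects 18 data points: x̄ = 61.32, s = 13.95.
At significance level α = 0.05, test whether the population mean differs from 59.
One-sample t-test:
H₀: μ = 59
H₁: μ ≠ 59
df = n - 1 = 17
t = (x̄ - μ₀) / (s/√n) = (61.32 - 59) / (13.95/√18) = 0.706
p-value = 0.4900

Since p-value > α = 0.05, we fail to reject H₀.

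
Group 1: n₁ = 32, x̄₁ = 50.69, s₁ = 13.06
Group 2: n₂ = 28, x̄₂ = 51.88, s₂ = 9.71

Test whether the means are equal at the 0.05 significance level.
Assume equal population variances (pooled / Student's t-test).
Student's two-sample t-test (equal variances):
H₀: μ₁ = μ₂
H₁: μ₁ ≠ μ₂
df = n₁ + n₂ - 2 = 58
Pooled variance s_p² = [(n₁-1)s₁² + (n₂-1)s₂²] / (n₁ + n₂ - 2) = [(31)(13.06²) + (27)(9.71²)] / 58 = 135.0542
SE = √(s_p²(1/n₁ + 1/n₂)) = √(135.0542 × (1/32 + 1/28)) = 3.0073
t = (x̄₁ - x̄₂) / SE = (50.69 - 51.88) / 3.0073 = -1.19 / 3.0073 = -0.396
p-value = 0.6938

Since p-value > α = 0.05, we fail to reject H₀.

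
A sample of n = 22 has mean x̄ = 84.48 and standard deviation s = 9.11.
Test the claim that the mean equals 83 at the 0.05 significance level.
One-sample t-test:
H₀: μ = 83
H₁: μ ≠ 83
df = n - 1 = 21
t = (x̄ - μ₀) / (s/√n) = (84.48 - 83) / (9.11/√22) = 0.762
p-value = 0.4545

Since p-value > α = 0.05, we fail to reject H₀.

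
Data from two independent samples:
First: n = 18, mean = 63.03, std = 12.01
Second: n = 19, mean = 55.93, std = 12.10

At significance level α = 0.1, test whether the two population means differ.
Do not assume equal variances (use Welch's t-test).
Welch's two-sample t-test:
H₀: μ₁ = μ₂
H₁: μ₁ ≠ μ₂
s₁²/n₁ = 12.01²/18 = 8.0133,  s₂²/n₂ = 12.10²/19 = 7.7058
SE = √(s₁²/n₁ + s₂²/n₂) = √(8.0133 + 7.7058) = 3.9647
df (Welch-Satterthwaite) = (s₁²/n₁ + s₂²/n₂)² / [(s₁²/n₁)²/(n₁-1) + (s₂²/n₂)²/(n₂-1)] ≈ 34.92
t = (x̄₁ - x̄₂) / SE = (63.03 - 55.93) / 3.9647 = 7.10 / 3.9647 = 1.791
p-value = 0.0820

Since p-value < α = 0.1, we reject H₀.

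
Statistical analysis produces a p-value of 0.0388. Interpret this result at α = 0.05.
Since p = 0.0388 < α = 0.05, reject H₀.
There is sufficient evidence to reject the null hypothesis; the result is statistically significant at the 0.05 level.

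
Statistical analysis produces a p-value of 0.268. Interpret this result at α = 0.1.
Since p = 0.268 > α = 0.1, fail to reject H₀.
There is insufficient evidence to reject the null hypothesis; the result is not statistically significant at the 0.1 level.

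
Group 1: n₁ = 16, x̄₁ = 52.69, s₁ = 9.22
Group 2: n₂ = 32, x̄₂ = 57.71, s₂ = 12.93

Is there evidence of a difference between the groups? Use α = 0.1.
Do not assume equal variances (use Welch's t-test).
Welch's two-sample t-test:
H₀: μ₁ = μ₂
H₁: μ₁ ≠ μ₂
s₁²/n₁ = 9.22²/16 = 5.3130,  s₂²/n₂ = 12.93²/32 = 5.2245
SE = √(s₁²/n₁ + s₂²/n₂) = √(5.3130 + 5.2245) = 3.2462
df (Welch-Satterthwaite) = (s₁²/n₁ + s₂²/n₂)² / [(s₁²/n₁)²/(n₁-1) + (s₂²/n₂)²/(n₂-1)] ≈ 40.20
t = (x̄₁ - x̄₂) / SE = (52.69 - 57.71) / 3.2462 = -5.02 / 3.2462 = -1.546
p-value = 0.1298

Since p-value > α = 0.1, we fail to reject H₀.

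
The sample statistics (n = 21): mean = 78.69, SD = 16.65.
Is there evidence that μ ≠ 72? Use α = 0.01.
One-sample t-test:
H₀: μ = 72
H₁: μ ≠ 72
df = n - 1 = 20
t = (x̄ - μ₀) / (s/√n) = (78.69 - 72) / (16.65/√21) = 1.841
p-value = 0.0805

Since p-value > α = 0.01, we fail to reject H₀.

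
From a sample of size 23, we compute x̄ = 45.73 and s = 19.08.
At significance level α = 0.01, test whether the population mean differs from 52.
One-sample t-test:
H₀: μ = 52
H₁: μ ≠ 52
df = n - 1 = 22
t = (x̄ - μ₀) / (s/√n) = (45.73 - 52) / (19.08/√23) = -1.576
p-value = 0.1293

Since p-value > α = 0.01, we fail to reject H₀.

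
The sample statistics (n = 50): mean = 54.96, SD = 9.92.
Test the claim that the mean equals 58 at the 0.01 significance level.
One-sample t-test:
H₀: μ = 58
H₁: μ ≠ 58
df = n - 1 = 49
t = (x̄ - μ₀) / (s/√n) = (54.96 - 58) / (9.92/√50) = -2.167
p-value = 0.0351

Since p-value > α = 0.01, we fail to reject H₀.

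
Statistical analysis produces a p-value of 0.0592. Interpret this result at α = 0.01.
Since p = 0.0592 > α = 0.01, fail to reject H₀.
There is insufficient evidence to reject the null hypothesis; the result is not statistically significant at the 0.01 level.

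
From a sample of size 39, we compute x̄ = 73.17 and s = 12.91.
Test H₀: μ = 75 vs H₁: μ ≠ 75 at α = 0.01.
One-sample t-test:
H₀: μ = 75
H₁: μ ≠ 75
df = n - 1 = 38
t = (x̄ - μ₀) / (s/√n) = (73.17 - 75) / (12.91/√39) = -0.885
p-value = 0.3816

Since p-value > α = 0.01, we fail to reject H₀.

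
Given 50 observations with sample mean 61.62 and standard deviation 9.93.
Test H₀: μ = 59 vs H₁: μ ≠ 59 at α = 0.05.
One-sample t-test:
H₀: μ = 59
H₁: μ ≠ 59
df = n - 1 = 49
t = (x̄ - μ₀) / (s/√n) = (61.62 - 59) / (9.93/√50) = 1.866
p-value = 0.0681

Since p-value > α = 0.05, we fail to reject H₀.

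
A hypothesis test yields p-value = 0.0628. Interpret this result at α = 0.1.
Since p = 0.0628 < α = 0.1, reject H₀.
There is sufficient evidence to reject the null hypothesis; the result is statistically significant at the 0.1 level.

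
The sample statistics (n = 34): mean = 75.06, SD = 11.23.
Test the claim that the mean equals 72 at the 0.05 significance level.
One-sample t-test:
H₀: μ = 72
H₁: μ ≠ 72
df = n - 1 = 33
t = (x̄ - μ₀) / (s/√n) = (75.06 - 72) / (11.23/√34) = 1.589
p-value = 0.1216

Since p-value > α = 0.05, we fail to reject H₀.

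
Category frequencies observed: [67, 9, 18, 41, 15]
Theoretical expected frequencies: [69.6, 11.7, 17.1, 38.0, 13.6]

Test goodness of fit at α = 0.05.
Chi-square goodness of fit test:
H₀: observed counts match expected distribution
H₁: observed counts differ from expected distribution
df = k - 1 = 4
χ² = Σ(O - E)²/E
   = (67 - 69.6)²/69.6 + (9 - 11.7)²/11.7 + (18 - 17.1)²/17.1 + (41 - 38.0)²/38.0 + (15 - 13.6)²/13.6
   = 0.097 + 0.623 + 0.047 + 0.237 + 0.144
   = 1.15
p-value = 0.8865

Since p-value > α = 0.05, we fail to reject H₀.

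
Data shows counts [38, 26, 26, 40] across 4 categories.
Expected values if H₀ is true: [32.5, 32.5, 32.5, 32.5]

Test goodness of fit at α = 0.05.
Chi-square goodness of fit test:
H₀: observed counts match expected distribution
H₁: observed counts differ from expected distribution
df = k - 1 = 3
χ² = Σ(O - E)²/E
   = (38 - 32.5)²/32.5 + (26 - 32.5)²/32.5 + (26 - 32.5)²/32.5 + (40 - 32.5)²/32.5
   = 0.931 + 1.300 + 1.300 + 1.731
   = 5.26
p-value = 0.1536

Since p-value > α = 0.05, we fail to reject H₀.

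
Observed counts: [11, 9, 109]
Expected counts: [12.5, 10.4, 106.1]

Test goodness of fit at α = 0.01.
Chi-square goodness of fit test:
H₀: observed counts match expected distribution
H₁: observed counts differ from expected distribution
df = k - 1 = 2
χ² = Σ(O - E)²/E
   = (11 - 12.5)²/12.5 + (9 - 10.4)²/10.4 + (109 - 106.1)²/106.1
   = 0.180 + 0.188 + 0.079
   = 0.45
p-value = 0.7994

Since p-value > α = 0.01, we fail to reject H₀.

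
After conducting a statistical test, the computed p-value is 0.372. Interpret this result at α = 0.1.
Since p = 0.372 > α = 0.1, fail to reject H₀.
There is insufficient evidence to reject the null hypothesis; the result is not statistically significant at the 0.1 level.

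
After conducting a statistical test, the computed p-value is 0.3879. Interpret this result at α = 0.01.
Since p = 0.3879 > α = 0.01, fail to reject H₀.
There is insufficient evidence to reject the null hypothesis; the result is not statistically significant at the 0.01 level.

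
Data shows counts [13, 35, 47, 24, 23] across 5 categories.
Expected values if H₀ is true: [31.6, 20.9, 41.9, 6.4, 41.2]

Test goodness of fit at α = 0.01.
Chi-square goodness of fit test:
H₀: observed counts match expected distribution
H₁: observed counts differ from expected distribution
df = k - 1 = 4
χ² = Σ(O - E)²/E
   = (13 - 31.6)²/31.6 + (35 - 20.9)²/20.9 + (47 - 41.9)²/41.9 + (24 - 6.4)²/6.4 + (23 - 41.2)²/41.2
   = 10.948 + 9.512 + 0.621 + 48.400 + 8.040
   = 77.52
p-value < 0.0001

Since p-value < α = 0.01, we reject H₀.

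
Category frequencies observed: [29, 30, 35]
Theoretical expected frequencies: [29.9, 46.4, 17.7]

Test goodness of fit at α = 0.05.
Chi-square goodness of fit test:
H₀: observed counts match expected distribution
H₁: observed counts differ from expected distribution
df = k - 1 = 2
χ² = Σ(O - E)²/E
   = (29 - 29.9)²/29.9 + (30 - 46.4)²/46.4 + (35 - 17.7)²/17.7
   = 0.027 + 5.797 + 16.909
   = 22.73
p-value < 0.0001

Since p-value < α = 0.05, we reject H₀.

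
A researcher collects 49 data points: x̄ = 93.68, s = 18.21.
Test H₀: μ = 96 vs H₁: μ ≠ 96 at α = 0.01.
One-sample t-test:
H₀: μ = 96
H₁: μ ≠ 96
df = n - 1 = 48
t = (x̄ - μ₀) / (s/√n) = (93.68 - 96) / (18.21/√49) = -0.892
p-value = 0.3769

Since p-value > α = 0.01, we fail to reject H₀.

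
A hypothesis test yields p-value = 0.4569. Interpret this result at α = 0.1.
Since p = 0.4569 > α = 0.1, fail to reject H₀.
There is insufficient evidence to reject the null hypothesis; the result is not statistically significant at the 0.1 level.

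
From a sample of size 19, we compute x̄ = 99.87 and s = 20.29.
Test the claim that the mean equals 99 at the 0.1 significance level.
One-sample t-test:
H₀: μ = 99
H₁: μ ≠ 99
df = n - 1 = 18
t = (x̄ - μ₀) / (s/√n) = (99.87 - 99) / (20.29/√19) = 0.187
p-value = 0.8538

Since p-value > α = 0.1, we fail to reject H₀.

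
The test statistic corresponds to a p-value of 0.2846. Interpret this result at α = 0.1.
Since p = 0.2846 > α = 0.1, fail to reject H₀.
There is insufficient evidence to reject the null hypothesis; the result is not statistically significant at the 0.1 level.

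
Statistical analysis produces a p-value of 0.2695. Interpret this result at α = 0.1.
Since p = 0.2695 > α = 0.1, fail to reject H₀.
There is insufficient evidence to reject the null hypothesis; the result is not statistically significant at the 0.1 level.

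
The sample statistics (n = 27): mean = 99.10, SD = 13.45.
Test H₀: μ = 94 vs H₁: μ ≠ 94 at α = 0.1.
One-sample t-test:
H₀: μ = 94
H₁: μ ≠ 94
df = n - 1 = 26
t = (x̄ - μ₀) / (s/√n) = (99.10 - 94) / (13.45/√27) = 1.970
p-value = 0.0595

Since p-value < α = 0.1, we reject H₀.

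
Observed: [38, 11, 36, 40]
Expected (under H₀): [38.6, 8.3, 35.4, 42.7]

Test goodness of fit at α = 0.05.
Chi-square goodness of fit test:
H₀: observed counts match expected distribution
H₁: observed counts differ from expected distribution
df = k - 1 = 3
χ² = Σ(O - E)²/E
   = (38 - 38.6)²/38.6 + (11 - 8.3)²/8.3 + (36 - 35.4)²/35.4 + (40 - 42.7)²/42.7
   = 0.009 + 0.878 + 0.010 + 0.171
   = 1.07
p-value = 0.7847

Since p-value > α = 0.05, we fail to reject H₀.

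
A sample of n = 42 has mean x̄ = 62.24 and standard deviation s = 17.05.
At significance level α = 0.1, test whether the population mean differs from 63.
One-sample t-test:
H₀: μ = 63
H₁: μ ≠ 63
df = n - 1 = 41
t = (x̄ - μ₀) / (s/√n) = (62.24 - 63) / (17.05/√42) = -0.289
p-value = 0.7741

Since p-value > α = 0.1, we fail to reject H₀.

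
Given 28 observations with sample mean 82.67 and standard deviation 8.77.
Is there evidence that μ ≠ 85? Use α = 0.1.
One-sample t-test:
H₀: μ = 85
H₁: μ ≠ 85
df = n - 1 = 27
t = (x̄ - μ₀) / (s/√n) = (82.67 - 85) / (8.77/√28) = -1.406
p-value = 0.1712

Since p-value > α = 0.1, we fail to reject H₀.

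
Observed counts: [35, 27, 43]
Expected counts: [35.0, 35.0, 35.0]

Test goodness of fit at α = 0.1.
Chi-square goodness of fit test:
H₀: observed counts match expected distribution
H₁: observed counts differ from expected distribution
df = k - 1 = 2
χ² = Σ(O - E)²/E
   = (35 - 35.0)²/35.0 + (27 - 35.0)²/35.0 + (43 - 35.0)²/35.0
   = 0.000 + 1.829 + 1.829
   = 3.66
p-value = 0.1606

Since p-value > α = 0.1, we fail to reject H₀.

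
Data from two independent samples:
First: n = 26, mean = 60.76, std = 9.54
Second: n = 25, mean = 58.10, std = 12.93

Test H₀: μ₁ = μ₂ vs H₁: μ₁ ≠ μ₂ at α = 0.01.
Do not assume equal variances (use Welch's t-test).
Welch's two-sample t-test:
H₀: μ₁ = μ₂
H₁: μ₁ ≠ μ₂
s₁²/n₁ = 9.54²/26 = 3.5004,  s₂²/n₂ = 12.93²/25 = 6.6874
SE = √(s₁²/n₁ + s₂²/n₂) = √(3.5004 + 6.6874) = 3.1918
df (Welch-Satterthwaite) = (s₁²/n₁ + s₂²/n₂)² / [(s₁²/n₁)²/(n₁-1) + (s₂²/n₂)²/(n₂-1)] ≈ 44.10
t = (x̄₁ - x̄₂) / SE = (60.76 - 58.10) / 3.1918 = 2.66 / 3.1918 = 0.833
p-value = 0.4091

Since p-value > α = 0.01, we fail to reject H₀.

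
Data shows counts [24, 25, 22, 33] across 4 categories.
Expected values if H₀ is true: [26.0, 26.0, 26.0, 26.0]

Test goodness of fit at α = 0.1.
Chi-square goodness of fit test:
H₀: observed counts match expected distribution
H₁: observed counts differ from expected distribution
df = k - 1 = 3
χ² = Σ(O - E)²/E
   = (24 - 26.0)²/26.0 + (25 - 26.0)²/26.0 + (22 - 26.0)²/26.0 + (33 - 26.0)²/26.0
   = 0.154 + 0.038 + 0.615 + 1.885
   = 2.69
p-value = 0.4415

Since p-value > α = 0.1, we fail to reject H₀.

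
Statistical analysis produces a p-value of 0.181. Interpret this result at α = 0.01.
Since p = 0.181 > α = 0.01, fail to reject H₀.
There is insufficient evidence to reject the null hypothesis; the result is not statistically significant at the 0.01 level.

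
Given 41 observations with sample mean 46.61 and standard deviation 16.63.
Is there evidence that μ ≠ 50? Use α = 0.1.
One-sample t-test:
H₀: μ = 50
H₁: μ ≠ 50
df = n - 1 = 40
t = (x̄ - μ₀) / (s/√n) = (46.61 - 50) / (16.63/√41) = -1.305
p-value = 0.1993

Since p-value > α = 0.1, we fail to reject H₀.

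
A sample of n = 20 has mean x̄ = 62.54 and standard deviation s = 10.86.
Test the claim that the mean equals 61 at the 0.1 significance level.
One-sample t-test:
H₀: μ = 61
H₁: μ ≠ 61
df = n - 1 = 19
t = (x̄ - μ₀) / (s/√n) = (62.54 - 61) / (10.86/√20) = 0.634
p-value = 0.5335

Since p-value > α = 0.1, we fail to reject H₀.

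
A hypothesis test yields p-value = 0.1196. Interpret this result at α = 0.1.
Since p = 0.1196 > α = 0.1, fail to reject H₀.
There is insufficient evidence to reject the null hypothesis; the result is not statistically significant at the 0.1 level.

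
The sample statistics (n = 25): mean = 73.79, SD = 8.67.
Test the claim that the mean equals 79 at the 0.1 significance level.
One-sample t-test:
H₀: μ = 79
H₁: μ ≠ 79
df = n - 1 = 24
t = (x̄ - μ₀) / (s/√n) = (73.79 - 79) / (8.67/√25) = -3.005
p-value = 0.0061

Since p-value < α = 0.1, we reject H₀.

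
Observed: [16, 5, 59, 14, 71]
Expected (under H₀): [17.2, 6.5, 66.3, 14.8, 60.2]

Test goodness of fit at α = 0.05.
Chi-square goodness of fit test:
H₀: observed counts match expected distribution
H₁: observed counts differ from expected distribution
df = k - 1 = 4
χ² = Σ(O - E)²/E
   = (16 - 17.2)²/17.2 + (5 - 6.5)²/6.5 + (59 - 66.3)²/66.3 + (14 - 14.8)²/14.8 + (71 - 60.2)²/60.2
   = 0.084 + 0.346 + 0.804 + 0.043 + 1.938
   = 3.21
p-value = 0.5226

Since p-value > α = 0.05, we fail to reject H₀.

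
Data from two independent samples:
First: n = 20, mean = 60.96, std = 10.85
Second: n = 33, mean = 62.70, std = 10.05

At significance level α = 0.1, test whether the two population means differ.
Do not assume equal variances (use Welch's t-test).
Welch's two-sample t-test:
H₀: μ₁ = μ₂
H₁: μ₁ ≠ μ₂
s₁²/n₁ = 10.85²/20 = 5.8861,  s₂²/n₂ = 10.05²/33 = 3.0607
SE = √(s₁²/n₁ + s₂²/n₂) = √(5.8861 + 3.0607) = 2.9911
df (Welch-Satterthwaite) = (s₁²/n₁ + s₂²/n₂)² / [(s₁²/n₁)²/(n₁-1) + (s₂²/n₂)²/(n₂-1)] ≈ 37.82
t = (x̄₁ - x̄₂) / SE = (60.96 - 62.70) / 2.9911 = -1.74 / 2.9911 = -0.582
p-value = 0.5642

Since p-value > α = 0.1, we fail to reject H₀.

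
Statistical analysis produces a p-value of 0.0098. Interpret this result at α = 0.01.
Since p = 0.0098 < α = 0.01, reject H₀.
There is sufficient evidence to reject the null hypothesis; the result is statistically significant at the 0.01 level.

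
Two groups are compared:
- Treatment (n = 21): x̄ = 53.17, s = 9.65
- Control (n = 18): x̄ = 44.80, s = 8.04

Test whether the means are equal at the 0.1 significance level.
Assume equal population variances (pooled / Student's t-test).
Student's two-sample t-test (equal variances):
H₀: μ₁ = μ₂
H₁: μ₁ ≠ μ₂
df = n₁ + n₂ - 2 = 37
Pooled variance s_p² = [(n₁-1)s₁² + (n₂-1)s₂²] / (n₁ + n₂ - 2) = [(20)(9.65²) + (17)(8.04²)] / 37 = 80.0367
SE = √(s_p²(1/n₁ + 1/n₂)) = √(80.0367 × (1/21 + 1/18)) = 2.8736
t = (x̄₁ - x̄₂) / SE = (53.17 - 44.80) / 2.8736 = 8.37 / 2.8736 = 2.913
p-value = 0.0060

Since p-value < α = 0.1, we reject H₀.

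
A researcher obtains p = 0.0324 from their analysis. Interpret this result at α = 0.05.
Since p = 0.0324 < α = 0.05, reject H₀.
There is sufficient evidence to reject the null hypothesis; the result is statistically significant at the 0.05 level.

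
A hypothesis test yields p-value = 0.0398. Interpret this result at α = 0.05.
Since p = 0.0398 < α = 0.05, reject H₀.
There is sufficient evidence to reject the null hypothesis; the result is statistically significant at the 0.05 level.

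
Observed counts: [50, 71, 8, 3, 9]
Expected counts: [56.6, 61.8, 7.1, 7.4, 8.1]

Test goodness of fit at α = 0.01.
Chi-square goodness of fit test:
H₀: observed counts match expected distribution
H₁: observed counts differ from expected distribution
df = k - 1 = 4
χ² = Σ(O - E)²/E
   = (50 - 56.6)²/56.6 + (71 - 61.8)²/61.8 + (8 - 7.1)²/7.1 + (3 - 7.4)²/7.4 + (9 - 8.1)²/8.1
   = 0.770 + 1.370 + 0.114 + 2.616 + 0.100
   = 4.97
p-value = 0.2904

Since p-value > α = 0.01, we fail to reject H₀.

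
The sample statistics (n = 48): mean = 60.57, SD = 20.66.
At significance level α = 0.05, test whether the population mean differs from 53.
One-sample t-test:
H₀: μ = 53
H₁: μ ≠ 53
df = n - 1 = 47
t = (x̄ - μ₀) / (s/√n) = (60.57 - 53) / (20.66/√48) = 2.539
p-value = 0.0145

Since p-value < α = 0.05, we reject H₀.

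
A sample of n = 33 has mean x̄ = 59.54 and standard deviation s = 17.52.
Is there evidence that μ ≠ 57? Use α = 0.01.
One-sample t-test:
H₀: μ = 57
H₁: μ ≠ 57
df = n - 1 = 32
t = (x̄ - μ₀) / (s/√n) = (59.54 - 57) / (17.52/√33) = 0.833
p-value = 0.4111

Since p-value > α = 0.01, we fail to reject H₀.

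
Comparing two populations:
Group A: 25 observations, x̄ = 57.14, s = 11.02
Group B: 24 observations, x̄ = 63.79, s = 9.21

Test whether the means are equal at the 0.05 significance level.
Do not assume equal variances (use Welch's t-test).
Welch's two-sample t-test:
H₀: μ₁ = μ₂
H₁: μ₁ ≠ μ₂
s₁²/n₁ = 11.02²/25 = 4.8576,  s₂²/n₂ = 9.21²/24 = 3.5343
SE = √(s₁²/n₁ + s₂²/n₂) = √(4.8576 + 3.5343) = 2.8969
df (Welch-Satterthwaite) = (s₁²/n₁ + s₂²/n₂)² / [(s₁²/n₁)²/(n₁-1) + (s₂²/n₂)²/(n₂-1)] ≈ 46.14
t = (x̄₁ - x̄₂) / SE = (57.14 - 63.79) / 2.8969 = -6.65 / 2.8969 = -2.296
p-value = 0.0263

Since p-value < α = 0.05, we reject H₀.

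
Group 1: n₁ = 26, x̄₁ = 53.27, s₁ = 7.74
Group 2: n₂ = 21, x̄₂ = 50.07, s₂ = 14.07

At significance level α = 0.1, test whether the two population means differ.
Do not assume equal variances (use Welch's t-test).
Welch's two-sample t-test:
H₀: μ₁ = μ₂
H₁: μ₁ ≠ μ₂
s₁²/n₁ = 7.74²/26 = 2.3041,  s₂²/n₂ = 14.07²/21 = 9.4269
SE = √(s₁²/n₁ + s₂²/n₂) = √(2.3041 + 9.4269) = 3.4251
df (Welch-Satterthwaite) = (s₁²/n₁ + s₂²/n₂)² / [(s₁²/n₁)²/(n₁-1) + (s₂²/n₂)²/(n₂-1)] ≈ 29.56
t = (x̄₁ - x̄₂) / SE = (53.27 - 50.07) / 3.4251 = 3.20 / 3.4251 = 0.934
p-value = 0.3577

Since p-value > α = 0.1, we fail to reject H₀.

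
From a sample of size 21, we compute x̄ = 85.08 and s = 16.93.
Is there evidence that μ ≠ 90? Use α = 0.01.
One-sample t-test:
H₀: μ = 90
H₁: μ ≠ 90
df = n - 1 = 20
t = (x̄ - μ₀) / (s/√n) = (85.08 - 90) / (16.93/√21) = -1.332
p-value = 0.1979

Since p-value > α = 0.01, we fail to reject H₀.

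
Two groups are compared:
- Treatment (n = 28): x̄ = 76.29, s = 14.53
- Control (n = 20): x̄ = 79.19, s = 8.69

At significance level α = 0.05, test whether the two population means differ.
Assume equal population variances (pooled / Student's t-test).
Student's two-sample t-test (equal variances):
H₀: μ₁ = μ₂
H₁: μ₁ ≠ μ₂
df = n₁ + n₂ - 2 = 46
Pooled variance s_p² = [(n₁-1)s₁² + (n₂-1)s₂²] / (n₁ + n₂ - 2) = [(27)(14.53²) + (19)(8.69²)] / 46 = 155.1102
SE = √(s_p²(1/n₁ + 1/n₂)) = √(155.1102 × (1/28 + 1/20)) = 3.6463
t = (x̄₁ - x̄₂) / SE = (76.29 - 79.19) / 3.6463 = -2.90 / 3.6463 = -0.795
p-value = 0.4305

Since p-value > α = 0.05, we fail to reject H₀.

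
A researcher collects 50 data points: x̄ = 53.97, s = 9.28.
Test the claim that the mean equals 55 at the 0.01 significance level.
One-sample t-test:
H₀: μ = 55
H₁: μ ≠ 55
df = n - 1 = 49
t = (x̄ - μ₀) / (s/√n) = (53.97 - 55) / (9.28/√50) = -0.785
p-value = 0.4363

Since p-value > α = 0.01, we fail to reject H₀.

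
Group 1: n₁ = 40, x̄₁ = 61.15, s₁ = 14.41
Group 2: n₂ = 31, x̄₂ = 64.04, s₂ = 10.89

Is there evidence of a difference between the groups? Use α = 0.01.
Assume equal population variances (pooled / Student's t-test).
Student's two-sample t-test (equal variances):
H₀: μ₁ = μ₂
H₁: μ₁ ≠ μ₂
df = n₁ + n₂ - 2 = 69
Pooled variance s_p² = [(n₁-1)s₁² + (n₂-1)s₂²] / (n₁ + n₂ - 2) = [(39)(14.41²) + (30)(10.89²)] / 69 = 168.9281
SE = √(s_p²(1/n₁ + 1/n₂)) = √(168.9281 × (1/40 + 1/31)) = 3.1101
t = (x̄₁ - x̄₂) / SE = (61.15 - 64.04) / 3.1101 = -2.89 / 3.1101 = -0.929
p-value = 0.3560

Since p-value > α = 0.01, we fail to reject H₀.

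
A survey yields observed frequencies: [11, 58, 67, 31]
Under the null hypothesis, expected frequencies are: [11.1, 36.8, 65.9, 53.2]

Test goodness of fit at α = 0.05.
Chi-square goodness of fit test:
H₀: observed counts match expected distribution
H₁: observed counts differ from expected distribution
df = k - 1 = 3
χ² = Σ(O - E)²/E
   = (11 - 11.1)²/11.1 + (58 - 36.8)²/36.8 + (67 - 65.9)²/65.9 + (31 - 53.2)²/53.2
   = 0.001 + 12.213 + 0.018 + 9.264
   = 21.50
p-value = 0.0001

Since p-value < α = 0.05, we reject H₀.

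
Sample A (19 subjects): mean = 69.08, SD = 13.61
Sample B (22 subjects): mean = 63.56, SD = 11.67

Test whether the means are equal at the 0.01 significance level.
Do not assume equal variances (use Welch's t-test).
Welch's two-sample t-test:
H₀: μ₁ = μ₂
H₁: μ₁ ≠ μ₂
s₁²/n₁ = 13.61²/19 = 9.7491,  s₂²/n₂ = 11.67²/22 = 6.1904
SE = √(s₁²/n₁ + s₂²/n₂) = √(9.7491 + 6.1904) = 3.9924
df (Welch-Satterthwaite) = (s₁²/n₁ + s₂²/n₂)² / [(s₁²/n₁)²/(n₁-1) + (s₂²/n₂)²/(n₂-1)] ≈ 35.76
t = (x̄₁ - x̄₂) / SE = (69.08 - 63.56) / 3.9924 = 5.52 / 3.9924 = 1.383
p-value = 0.1754

Since p-value > α = 0.01, we fail to reject H₀.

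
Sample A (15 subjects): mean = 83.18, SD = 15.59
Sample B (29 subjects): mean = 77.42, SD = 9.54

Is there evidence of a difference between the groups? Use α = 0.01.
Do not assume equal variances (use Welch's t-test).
Welch's two-sample t-test:
H₀: μ₁ = μ₂
H₁: μ₁ ≠ μ₂
s₁²/n₁ = 15.59²/15 = 16.2032,  s₂²/n₂ = 9.54²/29 = 3.1383
SE = √(s₁²/n₁ + s₂²/n₂) = √(16.2032 + 3.1383) = 4.3979
df (Welch-Satterthwaite) = (s₁²/n₁ + s₂²/n₂)² / [(s₁²/n₁)²/(n₁-1) + (s₂²/n₂)²/(n₂-1)] ≈ 19.58
t = (x̄₁ - x̄₂) / SE = (83.18 - 77.42) / 4.3979 = 5.76 / 4.3979 = 1.310
p-value = 0.2055

Since p-value > α = 0.01, we fail to reject H₀.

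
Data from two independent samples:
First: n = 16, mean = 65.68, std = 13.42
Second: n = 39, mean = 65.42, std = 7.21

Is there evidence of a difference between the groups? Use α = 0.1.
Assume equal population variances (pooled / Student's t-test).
Student's two-sample t-test (equal variances):
H₀: μ₁ = μ₂
H₁: μ₁ ≠ μ₂
df = n₁ + n₂ - 2 = 53
Pooled variance s_p² = [(n₁-1)s₁² + (n₂-1)s₂²] / (n₁ + n₂ - 2) = [(15)(13.42²) + (38)(7.21²)] / 53 = 88.2423
SE = √(s_p²(1/n₁ + 1/n₂)) = √(88.2423 × (1/16 + 1/39)) = 2.7889
t = (x̄₁ - x̄₂) / SE = (65.68 - 65.42) / 2.7889 = 0.26 / 2.7889 = 0.093
p-value = 0.9261

Since p-value > α = 0.1, we fail to reject H₀.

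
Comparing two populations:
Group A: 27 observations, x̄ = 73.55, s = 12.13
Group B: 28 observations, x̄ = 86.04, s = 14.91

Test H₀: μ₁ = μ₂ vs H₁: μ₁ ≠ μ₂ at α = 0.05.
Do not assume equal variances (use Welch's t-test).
Welch's two-sample t-test:
H₀: μ₁ = μ₂
H₁: μ₁ ≠ μ₂
s₁²/n₁ = 12.13²/27 = 5.4495,  s₂²/n₂ = 14.91²/28 = 7.9396
SE = √(s₁²/n₁ + s₂²/n₂) = √(5.4495 + 7.9396) = 3.6591
df (Welch-Satterthwaite) = (s₁²/n₁ + s₂²/n₂)² / [(s₁²/n₁)²/(n₁-1) + (s₂²/n₂)²/(n₂-1)] ≈ 51.56
t = (x̄₁ - x̄₂) / SE = (73.55 - 86.04) / 3.6591 = -12.49 / 3.6591 = -3.413
p-value = 0.0013

Since p-value < α = 0.05, we reject H₀.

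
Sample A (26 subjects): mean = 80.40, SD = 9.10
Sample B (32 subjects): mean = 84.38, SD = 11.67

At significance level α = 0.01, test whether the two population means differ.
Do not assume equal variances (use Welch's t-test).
Welch's two-sample t-test:
H₀: μ₁ = μ₂
H₁: μ₁ ≠ μ₂
s₁²/n₁ = 9.10²/26 = 3.1850,  s₂²/n₂ = 11.67²/32 = 4.2559
SE = √(s₁²/n₁ + s₂²/n₂) = √(3.1850 + 4.2559) = 2.7278
df (Welch-Satterthwaite) = (s₁²/n₁ + s₂²/n₂)² / [(s₁²/n₁)²/(n₁-1) + (s₂²/n₂)²/(n₂-1)] ≈ 55.92
t = (x̄₁ - x̄₂) / SE = (80.40 - 84.38) / 2.7278 = -3.98 / 2.7278 = -1.459
p-value = 0.1501

Since p-value > α = 0.01, we fail to reject H₀.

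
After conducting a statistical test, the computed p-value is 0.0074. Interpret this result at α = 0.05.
Since p = 0.0074 < α = 0.05, reject H₀.
There is sufficient evidence to reject the null hypothesis; the result is statistically significant at the 0.05 level.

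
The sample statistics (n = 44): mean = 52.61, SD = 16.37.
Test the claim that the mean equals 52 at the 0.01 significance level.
One-sample t-test:
H₀: μ = 52
H₁: μ ≠ 52
df = n - 1 = 43
t = (x̄ - μ₀) / (s/√n) = (52.61 - 52) / (16.37/√44) = 0.247
p-value = 0.8059

Since p-value > α = 0.01, we fail to reject H₀.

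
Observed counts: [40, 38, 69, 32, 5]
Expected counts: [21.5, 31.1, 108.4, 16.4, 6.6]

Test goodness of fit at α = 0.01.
Chi-square goodness of fit test:
H₀: observed counts match expected distribution
H₁: observed counts differ from expected distribution
df = k - 1 = 4
χ² = Σ(O - E)²/E
   = (40 - 21.5)²/21.5 + (38 - 31.1)²/31.1 + (69 - 108.4)²/108.4 + (32 - 16.4)²/16.4 + (5 - 6.6)²/6.6
   = 15.919 + 1.531 + 14.321 + 14.839 + 0.388
   = 47.00
p-value < 0.0001

Since p-value < α = 0.01, we reject H₀.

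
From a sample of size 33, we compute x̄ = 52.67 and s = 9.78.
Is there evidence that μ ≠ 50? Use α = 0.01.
One-sample t-test:
H₀: μ = 50
H₁: μ ≠ 50
df = n - 1 = 32
t = (x̄ - μ₀) / (s/√n) = (52.67 - 50) / (9.78/√33) = 1.568
p-value = 0.1266

Since p-value > α = 0.01, we fail to reject H₀.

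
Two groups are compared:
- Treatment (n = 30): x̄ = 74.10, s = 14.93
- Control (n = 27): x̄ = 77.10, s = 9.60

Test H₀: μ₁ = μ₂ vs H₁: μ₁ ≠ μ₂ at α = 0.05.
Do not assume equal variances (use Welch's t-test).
Welch's two-sample t-test:
H₀: μ₁ = μ₂
H₁: μ₁ ≠ μ₂
s₁²/n₁ = 14.93²/30 = 7.4302,  s₂²/n₂ = 9.60²/27 = 3.4133
SE = √(s₁²/n₁ + s₂²/n₂) = √(7.4302 + 3.4133) = 3.2929
df (Welch-Satterthwaite) = (s₁²/n₁ + s₂²/n₂)² / [(s₁²/n₁)²/(n₁-1) + (s₂²/n₂)²/(n₂-1)] ≈ 50.00
t = (x̄₁ - x̄₂) / SE = (74.10 - 77.10) / 3.2929 = -3.00 / 3.2929 = -0.911
p-value = 0.3666

Since p-value > α = 0.05, we fail to reject H₀.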